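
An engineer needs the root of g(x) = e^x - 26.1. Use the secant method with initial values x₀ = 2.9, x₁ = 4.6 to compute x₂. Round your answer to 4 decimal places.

g(2.9) = -7.925855, g(4.6) = 73.384316
x₂ = 4.600000 − 73.384316·(4.600000 − 2.900000) / (73.384316 − (-7.925855)) = 4.600000 − (124.753337)/(81.310170) = 3.065711

3.0657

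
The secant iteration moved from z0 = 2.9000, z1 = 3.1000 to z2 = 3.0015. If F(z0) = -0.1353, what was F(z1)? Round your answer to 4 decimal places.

The secant line through (2.9000, -0.1353) and (3.1000, F(z1)) crosses zero at z2 = 3.0015.
So (2.9000, -0.1353), (3.1000, F(z1)), (3.0015, 0) are collinear:
F(z1) = -0.1353 · (3.1000 − 3.0015) / (2.9000 − 3.0015) = -0.1353 · (0.098500)/(-0.101500) = 0.131301

0.1313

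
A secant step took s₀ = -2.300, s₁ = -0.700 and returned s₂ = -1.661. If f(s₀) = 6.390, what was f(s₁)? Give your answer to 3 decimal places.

The secant line through (-2.300, 6.390) and (-0.700, f(s₁)) crosses zero at s₂ = -1.661.
So (-2.300, 6.390), (-0.700, f(s₁)), (-1.661, 0) are collinear:
f(s₁) = 6.390 · (-0.700 − (-1.661)) / (-2.300 − (-1.661)) = 6.390 · (0.96100)/(-0.63900) = -9.61000

-9.610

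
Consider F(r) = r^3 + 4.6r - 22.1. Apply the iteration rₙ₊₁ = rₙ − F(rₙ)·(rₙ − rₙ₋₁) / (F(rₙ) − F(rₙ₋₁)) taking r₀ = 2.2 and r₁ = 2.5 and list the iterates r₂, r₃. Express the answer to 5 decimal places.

2.26286, 2.26766

F(2.2) = -1.3320000, F(2.5) = 5.0250000
r₂ = 2.5000000 − 5.0250000·(2.5000000 − 2.2000000) / (5.0250000 − (-1.3320000)) = 2.5000000 − (1.5075000)/(6.3570000) = 2.2628598
F(2.2628598) = -0.1037925
r₃ = 2.2628598 − (-0.1037925)·(2.2628598 − 2.5000000) / (-0.1037925 − 5.0250000) = 2.2628598 − (0.0246134)/(-5.1287925) = 2.2676589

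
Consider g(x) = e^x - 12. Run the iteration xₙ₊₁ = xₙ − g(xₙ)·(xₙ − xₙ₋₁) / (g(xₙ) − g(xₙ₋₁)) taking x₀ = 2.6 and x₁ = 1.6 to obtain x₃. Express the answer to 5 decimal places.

2.51410

g(2.6) = 1.4637380, g(1.6) = -7.0469676
x₂ = 1.6000000 − (-7.0469676)·(1.6000000 − 2.6000000) / (-7.0469676 − 1.4637380) = 1.6000000 − (7.0469676)/(-8.5107056) = 2.4280121
g(2.4280121) = -0.6636753
x₃ = 2.4280121 − (-0.6636753)·(2.4280121 − 1.6000000) / (-0.6636753 − (-7.0469676)) = 2.4280121 − (-0.5495312)/(6.3832922) = 2.5141011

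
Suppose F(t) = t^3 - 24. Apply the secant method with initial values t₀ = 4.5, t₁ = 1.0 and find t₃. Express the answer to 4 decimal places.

F(4.5) = 67.125000, F(1.0) = -23.000000
t₂ = 1.000000 − (-23.000000)·(1.000000 − 4.500000) / (-23.000000 − 67.125000) = 1.000000 − (80.500000)/(-90.125000) = 1.893204
F(1.893204) = -17.214339
t₃ = 1.893204 − (-17.214339)·(1.893204 − 1.000000) / (-17.214339 − (-23.000000)) = 1.893204 − (-15.375914)/(5.785661) = 4.550794

4.5508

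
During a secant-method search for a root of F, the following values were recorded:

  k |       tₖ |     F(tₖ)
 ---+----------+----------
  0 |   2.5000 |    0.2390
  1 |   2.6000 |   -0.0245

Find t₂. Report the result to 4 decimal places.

t₂ = 2.6000 − (-0.0245)·(2.6000 − 2.5000) / (-0.0245 − 0.2390)
   = 2.6000 − (-0.002450)/(-0.263500) = 2.590702

2.5907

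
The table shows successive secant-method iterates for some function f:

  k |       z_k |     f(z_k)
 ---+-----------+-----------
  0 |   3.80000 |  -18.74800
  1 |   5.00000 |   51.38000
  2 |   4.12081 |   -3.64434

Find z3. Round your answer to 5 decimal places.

4.17904

z3 = 4.12081 − (-3.64434)·(4.12081 − 5.00000) / (-3.64434 − 51.38000)
   = 4.12081 − (3.2040673)/(-55.0243400) = 4.1790400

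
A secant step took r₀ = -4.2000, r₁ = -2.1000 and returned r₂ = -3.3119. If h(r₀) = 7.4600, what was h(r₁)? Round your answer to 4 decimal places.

The secant line through (-4.2000, 7.4600) and (-2.1000, h(r₁)) crosses zero at r₂ = -3.3119.
So (-4.2000, 7.4600), (-2.1000, h(r₁)), (-3.3119, 0) are collinear:
h(r₁) = 7.4600 · (-2.1000 − (-3.3119)) / (-4.2000 − (-3.3119)) = 7.4600 · (1.211900)/(-0.888100) = -10.179905

-10.1799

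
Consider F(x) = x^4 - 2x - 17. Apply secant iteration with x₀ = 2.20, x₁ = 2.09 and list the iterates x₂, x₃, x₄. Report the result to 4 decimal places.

2.1460, 2.1483, 2.1482

F(2.20) = 2.025600, F(2.09) = -2.099702
x₂ = 2.090000 − (-2.099702)·(2.090000 − 2.200000) / (-2.099702 − 2.025600) = 2.090000 − (0.230967)/(-4.125302) = 2.145988
F(2.145988) = -0.083516
x₃ = 2.145988 − (-0.083516)·(2.145988 − 2.090000) / (-0.083516 − (-2.099702)) = 2.145988 − (-0.004676)/(2.016186) = 2.148307
F(2.148307) = 0.003675
x₄ = 2.148307 − 0.003675·(2.148307 − 2.145988) / (0.003675 − (-0.083516)) = 2.148307 − (0.000009)/(0.087191) = 2.148209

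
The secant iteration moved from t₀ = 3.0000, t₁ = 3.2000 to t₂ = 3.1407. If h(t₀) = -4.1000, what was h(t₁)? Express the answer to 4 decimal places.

1.7280

The secant line through (3.0000, -4.1000) and (3.2000, h(t₁)) crosses zero at t₂ = 3.1407.
So (3.0000, -4.1000), (3.2000, h(t₁)), (3.1407, 0) are collinear:
h(t₁) = -4.1000 · (3.2000 − 3.1407) / (3.0000 − 3.1407) = -4.1000 · (0.059300)/(-0.140700) = 1.728003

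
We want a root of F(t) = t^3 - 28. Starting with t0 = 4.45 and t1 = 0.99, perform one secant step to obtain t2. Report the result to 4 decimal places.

2.0631

F(4.45) = 60.121125, F(0.99) = -27.029701
t2 = 0.990000 − (-27.029701)·(0.990000 − 4.450000) / (-27.029701 − 60.121125) = 0.990000 − (93.522765)/(-87.150826) = 2.063114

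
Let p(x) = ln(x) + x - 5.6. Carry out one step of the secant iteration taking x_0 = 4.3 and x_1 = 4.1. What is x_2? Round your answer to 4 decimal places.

p(4.3) = 0.158615, p(4.1) = -0.089013
x_2 = 4.100000 − (-0.089013)·(4.100000 − 4.300000) / (-0.089013 − 0.158615) = 4.100000 − (0.017803)/(-0.247628) = 4.171893

4.1719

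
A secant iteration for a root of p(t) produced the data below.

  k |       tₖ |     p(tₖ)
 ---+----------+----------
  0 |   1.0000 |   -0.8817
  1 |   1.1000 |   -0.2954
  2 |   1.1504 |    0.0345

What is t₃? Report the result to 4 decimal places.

t₃ = 1.1504 − 0.0345·(1.1504 − 1.1000) / (0.0345 − (-0.2954))
   = 1.1504 − (0.001739)/(0.329900) = 1.145129

1.1451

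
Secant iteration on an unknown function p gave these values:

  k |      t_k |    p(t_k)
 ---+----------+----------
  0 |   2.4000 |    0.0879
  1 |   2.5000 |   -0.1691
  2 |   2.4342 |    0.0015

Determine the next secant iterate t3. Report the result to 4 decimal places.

t3 = 2.4342 − 0.0015·(2.4342 − 2.5000) / (0.0015 − (-0.1691))
   = 2.4342 − (-0.000099)/(0.170600) = 2.434779

2.4348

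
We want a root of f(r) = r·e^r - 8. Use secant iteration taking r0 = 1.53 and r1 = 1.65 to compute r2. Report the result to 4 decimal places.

1.6035

f(1.53) = -0.934189, f(1.65) = 0.591517
r2 = 1.650000 − 0.591517·(1.650000 − 1.530000) / (0.591517 − (-0.934189)) = 1.650000 − (0.070982)/(1.525706) = 1.603476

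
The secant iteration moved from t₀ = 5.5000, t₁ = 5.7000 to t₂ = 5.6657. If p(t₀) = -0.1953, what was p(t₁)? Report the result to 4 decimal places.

0.0404

The secant line through (5.5000, -0.1953) and (5.7000, p(t₁)) crosses zero at t₂ = 5.6657.
So (5.5000, -0.1953), (5.7000, p(t₁)), (5.6657, 0) are collinear:
p(t₁) = -0.1953 · (5.7000 − 5.6657) / (5.5000 − 5.6657) = -0.1953 · (0.034300)/(-0.165700) = 0.040427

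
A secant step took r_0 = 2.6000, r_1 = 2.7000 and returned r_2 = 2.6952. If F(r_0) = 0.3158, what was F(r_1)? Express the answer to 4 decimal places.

The secant line through (2.6000, 0.3158) and (2.7000, F(r_1)) crosses zero at r_2 = 2.6952.
So (2.6000, 0.3158), (2.7000, F(r_1)), (2.6952, 0) are collinear:
F(r_1) = 0.3158 · (2.7000 − 2.6952) / (2.6000 − 2.6952) = 0.3158 · (0.004800)/(-0.095200) = -0.015923

-0.0159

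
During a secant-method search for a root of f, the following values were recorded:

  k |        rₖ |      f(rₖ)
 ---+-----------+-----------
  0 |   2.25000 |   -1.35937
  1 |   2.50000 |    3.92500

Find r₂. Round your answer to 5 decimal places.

2.31431

r₂ = 2.50000 − 3.92500·(2.50000 − 2.25000) / (3.92500 − (-1.35937))
   = 2.50000 − (0.9812500)/(5.2843700) = 2.3143109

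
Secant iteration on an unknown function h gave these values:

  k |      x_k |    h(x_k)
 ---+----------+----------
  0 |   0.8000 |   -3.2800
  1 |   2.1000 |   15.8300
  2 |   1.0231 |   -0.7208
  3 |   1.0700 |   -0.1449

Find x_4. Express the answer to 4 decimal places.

x_4 = 1.0700 − (-0.1449)·(1.0700 − 1.0231) / (-0.1449 − (-0.7208))
   = 1.0700 − (-0.006796)/(0.575900) = 1.081800

1.0818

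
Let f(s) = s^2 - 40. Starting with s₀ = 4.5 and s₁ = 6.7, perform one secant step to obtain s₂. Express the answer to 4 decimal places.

6.2634

f(4.5) = -19.750000, f(6.7) = 4.890000
s₂ = 6.700000 − 4.890000·(6.700000 − 4.500000) / (4.890000 − (-19.750000)) = 6.700000 − (10.758000)/(24.640000) = 6.263393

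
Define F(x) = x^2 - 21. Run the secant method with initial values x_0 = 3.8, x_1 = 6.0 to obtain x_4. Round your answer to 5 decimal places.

4.58277

F(3.8) = -6.5600000, F(6.0) = 15.0000000
x_2 = 6.0000000 − 15.0000000·(6.0000000 − 3.8000000) / (15.0000000 − (-6.5600000)) = 6.0000000 − (33.0000000)/(21.5600000) = 4.4693878
F(4.4693878) = -1.0245731
x_3 = 4.4693878 − (-1.0245731)·(4.4693878 − 6.0000000) / (-1.0245731 − 15.0000000) = 4.4693878 − (1.5682241)/(-16.0245731) = 4.5672515
F(4.5672515) = -0.1402141
x_4 = 4.5672515 − (-0.1402141)·(4.5672515 − 4.4693878) / (-0.1402141 − (-1.0245731)) = 4.5672515 − (-0.0137219)/(0.8843590) = 4.5827676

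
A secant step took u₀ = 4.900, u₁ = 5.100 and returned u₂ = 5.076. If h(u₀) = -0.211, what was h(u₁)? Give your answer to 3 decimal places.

The secant line through (4.900, -0.211) and (5.100, h(u₁)) crosses zero at u₂ = 5.076.
So (4.900, -0.211), (5.100, h(u₁)), (5.076, 0) are collinear:
h(u₁) = -0.211 · (5.100 − 5.076) / (4.900 − 5.076) = -0.211 · (0.02400)/(-0.17600) = 0.02877

0.029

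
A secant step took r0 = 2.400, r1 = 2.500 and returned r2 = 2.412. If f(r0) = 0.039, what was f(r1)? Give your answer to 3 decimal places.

-0.286

The secant line through (2.400, 0.039) and (2.500, f(r1)) crosses zero at r2 = 2.412.
So (2.400, 0.039), (2.500, f(r1)), (2.412, 0) are collinear:
f(r1) = 0.039 · (2.500 − 2.412) / (2.400 − 2.412) = 0.039 · (0.08800)/(-0.01200) = -0.28600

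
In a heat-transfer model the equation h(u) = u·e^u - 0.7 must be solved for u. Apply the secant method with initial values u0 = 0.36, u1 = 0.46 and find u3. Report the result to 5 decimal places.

0.44746

h(0.36) = -0.1840014, h(0.46) = 0.0286740
u2 = 0.4600000 − 0.0286740·(0.4600000 − 0.3600000) / (0.0286740 − (-0.1840014)) = 0.4600000 − (0.0028674)/(0.2126754) = 0.4465175
h(0.4465175) = -0.0021557
u3 = 0.4465175 − (-0.0021557)·(0.4465175 − 0.4600000) / (-0.0021557 − 0.0286740) = 0.4465175 − (0.0000291)/(-0.0308297) = 0.4474602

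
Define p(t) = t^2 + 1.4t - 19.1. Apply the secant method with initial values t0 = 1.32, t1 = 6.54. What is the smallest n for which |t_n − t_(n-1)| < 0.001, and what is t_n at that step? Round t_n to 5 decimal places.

n = 6, t_n = 3.72606

p(1.32) = -15.5096000, p(6.54) = 32.8276000
t2 = 6.5400000 − 32.8276000·(5.2200000)/(48.3372000) = 2.9949028;  |Δ| = 3.5450972
p(2.9949028) = -5.9376932
t3 = 2.9949028 − (-5.9376932)·(-3.5450972)/(-38.7652932) = 3.5379066;  |Δ| = 0.5430038
p(3.5379066) = -1.6301480
t4 = 3.5379066 − (-1.6301480)·(0.5430038)/(4.3075452) = 3.7434010;  |Δ| = 0.2054944
p(3.7434010) = 0.1538122
t5 = 3.7434010 − 0.1538122·(0.2054944)/(1.7839602) = 3.7256833;  |Δ| = 0.0177176
p(3.7256833) = -0.0033270
t6 = 3.7256833 − (-0.0033270)·(-0.0177176)/(-0.1571391) = 3.7260585;  |Δ| = 0.0003751
|t6 − t5| = 0.0003751 < 0.001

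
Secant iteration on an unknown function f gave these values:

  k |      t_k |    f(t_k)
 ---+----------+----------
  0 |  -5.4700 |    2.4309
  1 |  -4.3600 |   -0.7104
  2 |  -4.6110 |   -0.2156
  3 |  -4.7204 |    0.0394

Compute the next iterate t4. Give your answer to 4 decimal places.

-4.7035

t4 = -4.7204 − 0.0394·(-4.7204 − (-4.6110)) / (0.0394 − (-0.2156))
   = -4.7204 − (-0.004310)/(0.255000) = -4.703497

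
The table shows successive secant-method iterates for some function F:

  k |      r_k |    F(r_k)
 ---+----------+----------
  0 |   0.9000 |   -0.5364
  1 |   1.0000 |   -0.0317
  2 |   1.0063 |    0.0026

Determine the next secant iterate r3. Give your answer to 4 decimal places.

r3 = 1.0063 − 0.0026·(1.0063 − 1.0000) / (0.0026 − (-0.0317))
   = 1.0063 − (0.000016)/(0.034300) = 1.005822

1.0058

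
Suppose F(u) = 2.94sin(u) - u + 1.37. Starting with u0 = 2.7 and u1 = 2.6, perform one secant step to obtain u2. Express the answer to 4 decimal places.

2.6795

F(2.7) = -0.073503, F(2.6) = 0.285574
u2 = 2.600000 − 0.285574·(2.600000 − 2.700000) / (0.285574 − (-0.073503)) = 2.600000 − (-0.028557)/(0.359077) = 2.679530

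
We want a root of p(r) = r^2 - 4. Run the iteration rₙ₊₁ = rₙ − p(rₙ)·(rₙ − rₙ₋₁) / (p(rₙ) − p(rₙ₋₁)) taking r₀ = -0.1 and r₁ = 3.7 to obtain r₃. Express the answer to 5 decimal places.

p(-0.1) = -3.9900000, p(3.7) = 9.6900000
r₂ = 3.7000000 − 9.6900000·(3.7000000 − (-0.1000000)) / (9.6900000 − (-3.9900000)) = 3.7000000 − (36.8220000)/(13.6800000) = 1.0083333
p(1.0083333) = -2.9832639
r₃ = 1.0083333 − (-2.9832639)·(1.0083333 − 3.7000000) / (-2.9832639 − 9.6900000) = 1.0083333 − (8.0299520)/(-12.6732639) = 1.6419469

1.64195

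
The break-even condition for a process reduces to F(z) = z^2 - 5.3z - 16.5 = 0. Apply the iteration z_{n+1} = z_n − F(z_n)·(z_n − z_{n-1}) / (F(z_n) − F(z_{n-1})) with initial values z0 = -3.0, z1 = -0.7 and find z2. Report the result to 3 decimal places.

F(-3.0) = 8.40000, F(-0.7) = -12.30000
z2 = -0.70000 − (-12.30000)·(-0.70000 − (-3.00000)) / (-12.30000 − 8.40000) = -0.70000 − (-28.29000)/(-20.70000) = -2.06667

-2.067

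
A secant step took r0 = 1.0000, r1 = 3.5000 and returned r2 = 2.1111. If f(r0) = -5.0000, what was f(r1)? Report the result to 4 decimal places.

The secant line through (1.0000, -5.0000) and (3.5000, f(r1)) crosses zero at r2 = 2.1111.
So (1.0000, -5.0000), (3.5000, f(r1)), (2.1111, 0) are collinear:
f(r1) = -5.0000 · (3.5000 − 2.1111) / (1.0000 − 2.1111) = -5.0000 · (1.388900)/(-1.111100) = 6.250113

6.2501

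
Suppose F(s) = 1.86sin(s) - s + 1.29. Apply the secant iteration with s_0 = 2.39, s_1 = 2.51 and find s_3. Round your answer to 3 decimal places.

2.461

F(2.39) = 0.17001, F(2.51) = -0.12180
s_2 = 2.51000 − (-0.12180)·(2.51000 − 2.39000) / (-0.12180 − 0.17001) = 2.51000 − (-0.01462)/(-0.29181) = 2.45991
F(2.45991) = 0.00207
s_3 = 2.45991 − 0.00207·(2.45991 − 2.51000) / (0.00207 − (-0.12180)) = 2.45991 − (-0.00010)/(0.12387) = 2.46075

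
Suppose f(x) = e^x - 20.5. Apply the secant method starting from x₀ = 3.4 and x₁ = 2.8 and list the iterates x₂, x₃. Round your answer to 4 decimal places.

f(3.4) = 9.464100, f(2.8) = -4.055353
x₂ = 2.800000 − (-4.055353)·(2.800000 − 3.400000) / (-4.055353 − 9.464100) = 2.800000 − (2.433212)/(-13.519453) = 2.979979
f(2.979979) = -0.812605
x₃ = 2.979979 − (-0.812605)·(2.979979 − 2.800000) / (-0.812605 − (-4.055353)) = 2.979979 − (-0.146252)/(3.242748) = 3.025080

2.9800, 3.0251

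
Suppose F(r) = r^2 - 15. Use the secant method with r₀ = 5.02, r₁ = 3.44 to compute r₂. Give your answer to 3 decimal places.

3.814

F(5.02) = 10.20040, F(3.44) = -3.16640
r₂ = 3.44000 − (-3.16640)·(3.44000 − 5.02000) / (-3.16640 − 10.20040) = 3.44000 − (5.00291)/(-13.36680) = 3.81428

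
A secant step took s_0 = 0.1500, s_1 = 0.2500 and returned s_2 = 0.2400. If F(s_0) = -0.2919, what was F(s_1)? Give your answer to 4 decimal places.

The secant line through (0.1500, -0.2919) and (0.2500, F(s_1)) crosses zero at s_2 = 0.2400.
So (0.1500, -0.2919), (0.2500, F(s_1)), (0.2400, 0) are collinear:
F(s_1) = -0.2919 · (0.2500 − 0.2400) / (0.1500 − 0.2400) = -0.2919 · (0.010000)/(-0.090000) = 0.032433

0.0324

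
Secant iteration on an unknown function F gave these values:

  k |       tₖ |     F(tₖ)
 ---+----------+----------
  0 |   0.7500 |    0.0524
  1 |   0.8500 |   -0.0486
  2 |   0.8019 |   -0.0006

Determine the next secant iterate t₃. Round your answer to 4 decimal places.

t₃ = 0.8019 − (-0.0006)·(0.8019 − 0.8500) / (-0.0006 − (-0.0486))
   = 0.8019 − (0.000029)/(0.048000) = 0.801299

0.8013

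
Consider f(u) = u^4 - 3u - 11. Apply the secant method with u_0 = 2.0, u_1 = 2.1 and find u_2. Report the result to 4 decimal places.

2.0318

f(2.0) = -1.000000, f(2.1) = 2.148100
u_2 = 2.100000 − 2.148100·(2.100000 − 2.000000) / (2.148100 − (-1.000000)) = 2.100000 − (0.214810)/(3.148100) = 2.031765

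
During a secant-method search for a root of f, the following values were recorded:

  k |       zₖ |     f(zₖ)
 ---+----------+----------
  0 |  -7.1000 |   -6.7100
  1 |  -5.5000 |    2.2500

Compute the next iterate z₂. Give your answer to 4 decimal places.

z₂ = -5.5000 − 2.2500·(-5.5000 − (-7.1000)) / (2.2500 − (-6.7100))
   = -5.5000 − (3.600000)/(8.960000) = -5.901786

-5.9018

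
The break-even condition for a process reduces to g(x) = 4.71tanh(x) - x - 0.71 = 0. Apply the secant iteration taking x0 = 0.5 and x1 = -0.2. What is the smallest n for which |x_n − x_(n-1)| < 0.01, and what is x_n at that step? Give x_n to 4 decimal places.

n = 4, x_n = 0.1944

g(0.5) = 0.966572, g(-0.2) = -1.439638
x2 = -0.200000 − (-1.439638)·(-0.700000)/(-2.406210) = 0.218811;  |Δ| = 0.418811
g(0.218811) = 0.085649
x3 = 0.218811 − 0.085649·(0.418811)/(1.525287) = 0.195293;  |Δ| = 0.023517
g(0.195293) = 0.003020
x4 = 0.195293 − 0.003020·(-0.023517)/(-0.082629) = 0.194434;  |Δ| = 0.000860
|x4 − x3| = 0.000860 < 0.01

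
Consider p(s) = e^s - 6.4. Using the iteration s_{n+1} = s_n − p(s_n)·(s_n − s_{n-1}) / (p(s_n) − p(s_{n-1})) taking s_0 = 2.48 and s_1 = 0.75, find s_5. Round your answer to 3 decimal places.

1.851

p(2.48) = 5.54126, p(0.75) = -4.28300
s_2 = 0.75000 − (-4.28300)·(0.75000 − 2.48000) / (-4.28300 − 5.54126) = 0.75000 − (7.40959)/(-9.82426) = 1.50421
p(1.50421) = -1.89939
s_3 = 1.50421 − (-1.89939)·(1.50421 − 0.75000) / (-1.89939 − (-4.28300)) = 1.50421 − (-1.43254)/(2.38361) = 2.10521
p(2.10521) = 1.80883
s_4 = 2.10521 − 1.80883·(2.10521 − 1.50421) / (1.80883 − (-1.89939)) = 2.10521 − (1.08710)/(3.70822) = 1.81205
p(1.81205) = -0.27701
s_5 = 1.81205 − (-0.27701)·(1.81205 − 2.10521) / (-0.27701 − 1.80883) = 1.81205 − (0.08121)/(-2.08584) = 1.85098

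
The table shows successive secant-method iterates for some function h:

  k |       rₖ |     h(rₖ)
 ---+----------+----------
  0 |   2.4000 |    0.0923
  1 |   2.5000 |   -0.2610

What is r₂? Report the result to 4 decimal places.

2.4261

r₂ = 2.5000 − (-0.2610)·(2.5000 − 2.4000) / (-0.2610 − 0.0923)
   = 2.5000 − (-0.026100)/(-0.353300) = 2.426125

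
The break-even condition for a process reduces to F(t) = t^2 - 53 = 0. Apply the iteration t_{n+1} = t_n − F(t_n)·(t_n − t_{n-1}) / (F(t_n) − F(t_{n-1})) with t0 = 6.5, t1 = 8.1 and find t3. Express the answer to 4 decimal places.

F(6.5) = -10.750000, F(8.1) = 12.610000
t2 = 8.100000 − 12.610000·(8.100000 − 6.500000) / (12.610000 − (-10.750000)) = 8.100000 − (20.176000)/(23.360000) = 7.236301
F(7.236301) = -0.635942
t3 = 7.236301 − (-0.635942)·(7.236301 − 8.100000) / (-0.635942 − 12.610000) = 7.236301 − (0.549263)/(-13.245942) = 7.277768

7.2778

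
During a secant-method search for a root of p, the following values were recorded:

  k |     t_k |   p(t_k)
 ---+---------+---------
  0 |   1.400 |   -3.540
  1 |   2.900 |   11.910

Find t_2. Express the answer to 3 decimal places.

t_2 = 2.900 − 11.910·(2.900 − 1.400) / (11.910 − (-3.540))
   = 2.900 − (17.86500)/(15.45000) = 1.74369

1.744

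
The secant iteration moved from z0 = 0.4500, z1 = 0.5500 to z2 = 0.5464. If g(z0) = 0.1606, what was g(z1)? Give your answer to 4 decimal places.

The secant line through (0.4500, 0.1606) and (0.5500, g(z1)) crosses zero at z2 = 0.5464.
So (0.4500, 0.1606), (0.5500, g(z1)), (0.5464, 0) are collinear:
g(z1) = 0.1606 · (0.5500 − 0.5464) / (0.4500 − 0.5464) = 0.1606 · (0.003600)/(-0.096400) = -0.005998

-0.0060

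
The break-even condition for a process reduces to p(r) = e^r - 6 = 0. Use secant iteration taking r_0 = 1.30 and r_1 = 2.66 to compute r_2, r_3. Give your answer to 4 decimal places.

p(1.30) = -2.330703, p(2.66) = 8.296289
r_2 = 2.660000 − 8.296289·(2.660000 − 1.300000) / (8.296289 − (-2.330703)) = 2.660000 − (11.282953)/(10.626992) = 1.598274
p(1.598274) = -1.055509
r_3 = 1.598274 − (-1.055509)·(1.598274 − 2.660000) / (-1.055509 − 8.296289) = 1.598274 − (1.120661)/(-9.351798) = 1.718108

1.5983, 1.7181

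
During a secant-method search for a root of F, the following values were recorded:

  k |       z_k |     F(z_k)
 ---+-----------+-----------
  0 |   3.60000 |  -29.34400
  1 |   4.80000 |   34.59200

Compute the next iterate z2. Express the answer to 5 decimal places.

z2 = 4.80000 − 34.59200·(4.80000 − 3.60000) / (34.59200 − (-29.34400))
   = 4.80000 − (41.5104000)/(63.9360000) = 4.1507508

4.15075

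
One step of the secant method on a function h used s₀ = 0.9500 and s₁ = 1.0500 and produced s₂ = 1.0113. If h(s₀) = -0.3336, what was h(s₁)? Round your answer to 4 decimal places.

The secant line through (0.9500, -0.3336) and (1.0500, h(s₁)) crosses zero at s₂ = 1.0113.
So (0.9500, -0.3336), (1.0500, h(s₁)), (1.0113, 0) are collinear:
h(s₁) = -0.3336 · (1.0500 − 1.0113) / (0.9500 − 1.0113) = -0.3336 · (0.038700)/(-0.061300) = 0.210609

0.2106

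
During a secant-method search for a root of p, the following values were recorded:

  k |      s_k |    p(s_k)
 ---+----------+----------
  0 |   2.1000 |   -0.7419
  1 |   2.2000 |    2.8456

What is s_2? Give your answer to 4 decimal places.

s_2 = 2.2000 − 2.8456·(2.2000 − 2.1000) / (2.8456 − (-0.7419))
   = 2.2000 − (0.284560)/(3.587500) = 2.120680

2.1207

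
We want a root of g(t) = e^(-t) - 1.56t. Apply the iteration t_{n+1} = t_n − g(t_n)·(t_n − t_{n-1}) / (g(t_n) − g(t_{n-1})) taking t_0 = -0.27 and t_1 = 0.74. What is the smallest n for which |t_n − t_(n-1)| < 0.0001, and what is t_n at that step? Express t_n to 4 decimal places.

n = 5, t_n = 0.4208

g(-0.27) = 1.731164, g(0.74) = -0.677286
t_2 = 0.740000 − (-0.677286)·(1.010000)/(-2.408451) = 0.455976;  |Δ| = 0.284024
g(0.455976) = -0.077492
t_3 = 0.455976 − (-0.077492)·(-0.284024)/(0.599794) = 0.419280;  |Δ| = 0.036696
g(0.419280) = 0.003443
t_4 = 0.419280 − 0.003443·(-0.036696)/(0.080936) = 0.420841;  |Δ| = 0.001561
g(0.420841) = -0.000018
t_5 = 0.420841 − (-0.000018)·(0.001561)/(-0.003461) = 0.420833;  |Δ| = 0.000008
|t_5 − t_4| = 0.000008 < 0.0001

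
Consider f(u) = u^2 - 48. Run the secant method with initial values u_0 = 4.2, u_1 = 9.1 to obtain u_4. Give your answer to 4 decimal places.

f(4.2) = -30.360000, f(9.1) = 34.810000
u_2 = 9.100000 − 34.810000·(9.100000 − 4.200000) / (34.810000 − (-30.360000)) = 9.100000 − (170.569000)/(65.170000) = 6.482707
f(6.482707) = -5.974513
u_3 = 6.482707 − (-5.974513)·(6.482707 − 9.100000) / (-5.974513 − 34.810000) = 6.482707 − (15.637052)/(-40.784513) = 6.866113
f(6.866113) = -0.856487
u_4 = 6.866113 − (-0.856487)·(6.866113 − 6.482707) / (-0.856487 − (-5.974513)) = 6.866113 − (-0.328383)/(5.118026) = 6.930275

6.9303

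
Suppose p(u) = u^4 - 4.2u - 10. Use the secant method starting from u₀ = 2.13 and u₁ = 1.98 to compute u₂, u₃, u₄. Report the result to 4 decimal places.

2.0764, 2.0809, 2.0806

p(2.13) = 1.637462, p(1.98) = -2.946464
u₂ = 1.980000 − (-2.946464)·(1.980000 − 2.130000) / (-2.946464 − 1.637462) = 1.980000 − (0.441970)/(-4.583925) = 2.076417
p(2.076417) = -0.131845
u₃ = 2.076417 − (-0.131845)·(2.076417 − 1.980000) / (-0.131845 − (-2.946464)) = 2.076417 − (-0.012712)/(2.814618) = 2.080934
p(2.080934) = 0.011449
u₄ = 2.080934 − 0.011449·(2.080934 − 2.076417) / (0.011449 − (-0.131845)) = 2.080934 − (0.000052)/(0.143294) = 2.080573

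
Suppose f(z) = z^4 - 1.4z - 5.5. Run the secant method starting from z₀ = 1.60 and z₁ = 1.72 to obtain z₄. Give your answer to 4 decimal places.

1.6735

f(1.60) = -1.186400, f(1.72) = 0.844131
z₂ = 1.720000 − 0.844131·(1.720000 − 1.600000) / (0.844131 − (-1.186400)) = 1.720000 − (0.101296)/(2.030531) = 1.670114
f(1.670114) = -0.058078
z₃ = 1.670114 − (-0.058078)·(1.670114 − 1.720000) / (-0.058078 − 0.844131) = 1.670114 − (0.002897)/(-0.902208) = 1.673325
f(1.673325) = -0.002562
z₄ = 1.673325 − (-0.002562)·(1.673325 − 1.670114) / (-0.002562 − (-0.058078)) = 1.673325 − (-0.000008)/(0.055516) = 1.673473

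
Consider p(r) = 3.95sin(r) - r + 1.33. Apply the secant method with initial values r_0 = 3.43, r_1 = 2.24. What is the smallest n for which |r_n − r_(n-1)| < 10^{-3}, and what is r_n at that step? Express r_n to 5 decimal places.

p(3.43) = -3.2234816, p(2.24) = 2.1880479
r_2 = 2.2400000 − 2.1880479·(-1.1900000)/(5.4115295) = 2.7211536;  |Δ| = 0.4811536
p(2.7211536) = 0.2210835
r_3 = 2.7211536 − 0.2210835·(0.4811536)/(-1.9669644) = 2.7752345;  |Δ| = 0.0540809
p(2.7752345) = -0.0302747
r_4 = 2.7752345 − (-0.0302747)·(0.0540809)/(-0.2513581) = 2.7687207;  |Δ| = 0.0065137
p(2.7687207) = 0.0002307
r_5 = 2.7687207 − 0.0002307·(-0.0065137)/(0.0305053) = 2.7687700;  |Δ| = 0.0000493
|r_5 − r_4| = 0.0000493 < 10^{-3}

n = 5, r_n = 2.76877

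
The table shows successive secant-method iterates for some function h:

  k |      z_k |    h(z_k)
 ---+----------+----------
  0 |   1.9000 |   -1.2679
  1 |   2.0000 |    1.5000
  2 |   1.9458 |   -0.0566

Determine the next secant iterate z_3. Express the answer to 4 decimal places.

z_3 = 1.9458 − (-0.0566)·(1.9458 − 2.0000) / (-0.0566 − 1.5000)
   = 1.9458 − (0.003068)/(-1.556600) = 1.947771

1.9478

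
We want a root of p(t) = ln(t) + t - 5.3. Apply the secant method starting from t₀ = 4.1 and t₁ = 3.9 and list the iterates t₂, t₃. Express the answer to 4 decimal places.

p(4.1) = 0.210987, p(3.9) = -0.039023
t₂ = 3.900000 − (-0.039023)·(3.900000 − 4.100000) / (-0.039023 − 0.210987) = 3.900000 − (0.007805)/(-0.250010) = 3.931217
p(3.931217) = 0.000167
t₃ = 3.931217 − 0.000167·(3.931217 − 3.900000) / (0.000167 − (-0.039023)) = 3.931217 − (0.000005)/(0.039190) = 3.931085

3.9312, 3.9311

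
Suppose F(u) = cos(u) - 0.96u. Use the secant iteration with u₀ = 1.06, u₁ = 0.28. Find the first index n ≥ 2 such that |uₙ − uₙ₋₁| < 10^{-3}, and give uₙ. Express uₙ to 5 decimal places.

F(1.06) = -0.5287279, F(0.28) = 0.6922554
u₂ = 0.2800000 − 0.6922554·(-0.7800000)/(1.2209834) = 0.7222331;  |Δ| = 0.4422331
F(0.7222331) = 0.0569876
u₃ = 0.7222331 − 0.0569876·(0.4422331)/(-0.6352678) = 0.7619043;  |Δ| = 0.0396712
F(0.7619043) = -0.0079053
u₄ = 0.7619043 − (-0.0079053)·(0.0396712)/(-0.0648929) = 0.7570715;  |Δ| = 0.0048328
F(0.7570715) = 0.0000618
u₅ = 0.7570715 − 0.0000618·(-0.0048328)/(0.0079670) = 0.7571090;  |Δ| = 0.0000375
|u₅ − u₄| = 0.0000375 < 10^{-3}

n = 5, uₙ = 0.75711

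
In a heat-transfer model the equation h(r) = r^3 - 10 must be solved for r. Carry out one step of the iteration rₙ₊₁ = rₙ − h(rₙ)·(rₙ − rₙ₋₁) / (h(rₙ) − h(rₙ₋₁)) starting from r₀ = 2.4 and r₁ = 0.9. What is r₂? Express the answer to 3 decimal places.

1.962

h(2.4) = 3.82400, h(0.9) = -9.27100
r₂ = 0.90000 − (-9.27100)·(0.90000 − 2.40000) / (-9.27100 − 3.82400) = 0.90000 − (13.90650)/(-13.09500) = 1.96197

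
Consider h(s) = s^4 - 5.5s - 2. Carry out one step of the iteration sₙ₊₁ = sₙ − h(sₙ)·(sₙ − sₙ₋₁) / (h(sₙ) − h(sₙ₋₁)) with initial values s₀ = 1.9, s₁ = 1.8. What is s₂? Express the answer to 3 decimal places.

1.871

h(1.9) = 0.58210, h(1.8) = -1.40240
s₂ = 1.80000 − (-1.40240)·(1.80000 − 1.90000) / (-1.40240 − 0.58210) = 1.80000 − (0.14024)/(-1.98450) = 1.87067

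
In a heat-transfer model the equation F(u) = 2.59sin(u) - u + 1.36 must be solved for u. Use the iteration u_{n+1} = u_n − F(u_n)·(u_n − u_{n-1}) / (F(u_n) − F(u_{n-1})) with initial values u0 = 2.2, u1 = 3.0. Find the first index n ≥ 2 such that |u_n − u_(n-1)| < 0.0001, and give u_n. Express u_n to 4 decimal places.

n = 5, u_n = 2.6294

F(2.2) = 1.254006, F(3.0) = -1.274499
u2 = 3.000000 − (-1.274499)·(0.800000)/(-2.528505) = 2.596758;  |Δ| = 0.403242
F(2.596758) = 0.105579
u3 = 2.596758 − 0.105579·(-0.403242)/(1.380078) = 2.627607;  |Δ| = 0.030849
F(2.627607) = 0.005772
u4 = 2.627607 − 0.005772·(0.030849)/(-0.099807) = 2.629391;  |Δ| = 0.001784
F(2.629391) = -0.000038
u5 = 2.629391 − (-0.000038)·(0.001784)/(-0.005810) = 2.629379;  |Δ| = 0.000012
|u5 − u4| = 0.000012 < 0.0001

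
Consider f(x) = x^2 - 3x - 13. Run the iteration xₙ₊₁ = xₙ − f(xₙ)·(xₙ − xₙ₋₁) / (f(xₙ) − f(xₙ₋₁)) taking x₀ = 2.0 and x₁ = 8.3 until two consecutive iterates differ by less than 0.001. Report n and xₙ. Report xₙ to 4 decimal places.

n = 7, xₙ = 5.4051

f(2.0) = -15.000000, f(8.3) = 30.990000
x₂ = 8.300000 − 30.990000·(6.300000)/(45.990000) = 4.054795;  |Δ| = 4.245205
f(4.054795) = -8.723025
x₃ = 4.054795 − (-8.723025)·(-4.245205)/(-39.713025) = 4.987260;  |Δ| = 0.932466
f(4.987260) = -3.089016
x₄ = 4.987260 − (-3.089016)·(0.932466)/(5.634009) = 5.498513;  |Δ| = 0.511253
f(5.498513) = 0.738105
x₅ = 5.498513 − 0.738105·(0.511253)/(3.827121) = 5.399912;  |Δ| = 0.098601
f(5.399912) = -0.040688
x₆ = 5.399912 − (-0.040688)·(-0.098601)/(-0.778793) = 5.405063;  |Δ| = 0.005151
f(5.405063) = -0.000481
x₇ = 5.405063 − (-0.000481)·(0.005151)/(0.040206) = 5.405125;  |Δ| = 0.000062
|x₇ − x₆| = 0.000062 < 0.001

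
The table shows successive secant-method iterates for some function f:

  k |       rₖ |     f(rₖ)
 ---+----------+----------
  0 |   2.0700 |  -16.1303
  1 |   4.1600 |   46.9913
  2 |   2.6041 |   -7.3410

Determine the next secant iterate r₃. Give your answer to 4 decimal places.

2.8143

r₃ = 2.6041 − (-7.3410)·(2.6041 − 4.1600) / (-7.3410 − 46.9913)
   = 2.6041 − (11.421862)/(-54.332300) = 2.814322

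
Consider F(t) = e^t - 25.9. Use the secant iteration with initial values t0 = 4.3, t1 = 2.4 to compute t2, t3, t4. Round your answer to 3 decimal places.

2.851, 3.468, 3.210

F(4.3) = 47.79979, F(2.4) = -14.87682
t2 = 2.40000 − (-14.87682)·(2.40000 − 4.30000) / (-14.87682 − 47.79979) = 2.40000 − (28.26596)/(-62.67662) = 2.85098
F(2.85098) = -8.59525
t3 = 2.85098 − (-8.59525)·(2.85098 − 2.40000) / (-8.59525 − (-14.87682)) = 2.85098 − (-3.87629)/(6.28157) = 3.46807
F(3.46807) = 6.17480
t4 = 3.46807 − 6.17480·(3.46807 − 2.85098) / (6.17480 − (-8.59525)) = 3.46807 − (3.81041)/(14.77005) = 3.21009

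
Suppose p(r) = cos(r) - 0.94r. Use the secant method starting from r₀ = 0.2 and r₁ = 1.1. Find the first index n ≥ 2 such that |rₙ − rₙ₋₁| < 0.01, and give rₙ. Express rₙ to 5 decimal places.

p(0.2) = 0.7920666, p(1.1) = -0.5804039
r₂ = 1.1000000 − (-0.5804039)·(0.9000000)/(-1.3724705) = 0.7193991;  |Δ| = 0.3806009
p(0.7193991) = 0.0759667
r₃ = 0.7193991 − 0.0759667·(-0.3806009)/(0.6563705) = 0.7634489;  |Δ| = 0.0440498
p(0.7634489) = 0.0048137
r₄ = 0.7634489 − 0.0048137·(0.0440498)/(-0.0711529) = 0.7664290;  |Δ| = 0.0029801
|r₄ − r₃| = 0.0029801 < 0.01

n = 4, rₙ = 0.76643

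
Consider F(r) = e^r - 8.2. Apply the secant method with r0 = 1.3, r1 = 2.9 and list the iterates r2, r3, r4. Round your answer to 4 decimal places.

1.7998, 1.9950, 2.1219

F(1.3) = -4.530703, F(2.9) = 9.974145
r2 = 2.900000 − 9.974145·(2.900000 − 1.300000) / (9.974145 − (-4.530703)) = 2.900000 − (15.958633)/(14.504849) = 1.799773
F(1.799773) = -2.151728
r3 = 1.799773 − (-2.151728)·(1.799773 − 2.900000) / (-2.151728 − 9.974145) = 1.799773 − (2.367391)/(-12.125874) = 1.995007
F(1.995007) = -0.847744
r4 = 1.995007 − (-0.847744)·(1.995007 − 1.799773) / (-0.847744 − (-2.151728)) = 1.995007 − (-0.165509)/(1.303984) = 2.121933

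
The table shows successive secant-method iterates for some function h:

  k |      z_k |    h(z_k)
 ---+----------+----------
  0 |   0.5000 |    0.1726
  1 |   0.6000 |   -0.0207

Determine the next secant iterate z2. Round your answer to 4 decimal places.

z2 = 0.6000 − (-0.0207)·(0.6000 − 0.5000) / (-0.0207 − 0.1726)
   = 0.6000 − (-0.002070)/(-0.193300) = 0.589291

0.5893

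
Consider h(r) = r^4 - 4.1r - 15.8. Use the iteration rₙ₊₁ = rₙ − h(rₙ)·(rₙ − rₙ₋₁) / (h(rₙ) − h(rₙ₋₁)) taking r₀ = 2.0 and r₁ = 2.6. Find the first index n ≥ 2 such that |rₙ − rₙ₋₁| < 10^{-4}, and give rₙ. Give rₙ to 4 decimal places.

h(2.0) = -8.000000, h(2.6) = 19.237600
r₂ = 2.600000 − 19.237600·(0.600000)/(27.237600) = 2.176227;  |Δ| = 0.423773
h(2.176227) = -2.293177
r₃ = 2.176227 − (-2.293177)·(-0.423773)/(-21.530777) = 2.221362;  |Δ| = 0.045135
h(2.221362) = -0.558806
r₄ = 2.221362 − (-0.558806)·(0.045135)/(1.734371) = 2.235904;  |Δ| = 0.014542
h(2.235904) = 0.025459
r₅ = 2.235904 − 0.025459·(0.014542)/(0.584265) = 2.235270;  |Δ| = 0.000634
h(2.235270) = -0.000263
r₆ = 2.235270 − (-0.000263)·(-0.000634)/(-0.025722) = 2.235277;  |Δ| = 0.000006
|r₆ − r₅| = 0.000006 < 10^{-4}

n = 6, rₙ = 2.2353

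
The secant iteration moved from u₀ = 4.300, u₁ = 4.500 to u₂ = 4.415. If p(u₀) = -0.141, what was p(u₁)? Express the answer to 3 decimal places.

0.104

The secant line through (4.300, -0.141) and (4.500, p(u₁)) crosses zero at u₂ = 4.415.
So (4.300, -0.141), (4.500, p(u₁)), (4.415, 0) are collinear:
p(u₁) = -0.141 · (4.500 − 4.415) / (4.300 − 4.415) = -0.141 · (0.08500)/(-0.11500) = 0.10422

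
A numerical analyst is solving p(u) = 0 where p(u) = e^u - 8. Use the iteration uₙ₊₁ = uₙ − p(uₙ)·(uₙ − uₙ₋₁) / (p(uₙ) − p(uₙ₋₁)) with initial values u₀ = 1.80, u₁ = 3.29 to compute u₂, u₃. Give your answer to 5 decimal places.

1.93976, 2.01057

p(1.80) = -1.9503525, p(3.29) = 18.8428637
u₂ = 3.2900000 − 18.8428637·(3.2900000 − 1.8000000) / (18.8428637 − (-1.9503525)) = 3.2900000 − (28.0758668)/(20.7932162) = 1.9397583
p(1.9397583) = -1.0429305
u₃ = 1.9397583 − (-1.0429305)·(1.9397583 − 3.2900000) / (-1.0429305 − 18.8428637) = 1.9397583 − (1.4082082)/(-19.8857942) = 2.0105731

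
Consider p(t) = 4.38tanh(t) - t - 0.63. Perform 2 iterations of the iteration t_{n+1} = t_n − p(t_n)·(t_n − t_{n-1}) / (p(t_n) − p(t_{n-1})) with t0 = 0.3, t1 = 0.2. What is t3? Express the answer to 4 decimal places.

p(0.3) = 0.345949, p(0.2) = 0.034504
t2 = 0.200000 − 0.034504·(0.200000 − 0.300000) / (0.034504 − 0.345949) = 0.200000 − (-0.003450)/(-0.311445) = 0.188921
p(0.188921) = -0.001152
t3 = 0.188921 − (-0.001152)·(0.188921 − 0.200000) / (-0.001152 − 0.034504) = 0.188921 − (0.000013)/(-0.035656) = 0.189279

0.1893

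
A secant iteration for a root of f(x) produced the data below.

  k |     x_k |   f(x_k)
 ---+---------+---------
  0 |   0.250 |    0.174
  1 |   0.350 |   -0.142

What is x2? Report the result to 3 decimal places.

0.305

x2 = 0.350 − (-0.142)·(0.350 − 0.250) / (-0.142 − 0.174)
   = 0.350 − (-0.01420)/(-0.31600) = 0.30506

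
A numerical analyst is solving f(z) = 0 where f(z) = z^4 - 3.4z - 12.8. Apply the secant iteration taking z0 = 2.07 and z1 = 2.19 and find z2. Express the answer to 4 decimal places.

f(2.07) = -1.477632, f(2.19) = 2.756575
z2 = 2.190000 − 2.756575·(2.190000 − 2.070000) / (2.756575 − (-1.477632)) = 2.190000 − (0.330789)/(4.234207) = 2.111877

2.1119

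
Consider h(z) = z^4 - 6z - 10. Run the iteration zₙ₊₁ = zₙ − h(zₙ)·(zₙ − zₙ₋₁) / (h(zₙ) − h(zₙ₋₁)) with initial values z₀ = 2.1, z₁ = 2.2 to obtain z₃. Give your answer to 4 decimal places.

h(2.1) = -3.151900, h(2.2) = 0.225600
z₂ = 2.200000 − 0.225600·(2.200000 − 2.100000) / (0.225600 − (-3.151900)) = 2.200000 − (0.022560)/(3.377500) = 2.193321
h(2.193321) = -0.017523
z₃ = 2.193321 − (-0.017523)·(2.193321 − 2.200000) / (-0.017523 − 0.225600) = 2.193321 − (0.000117)/(-0.243123) = 2.193802

2.1938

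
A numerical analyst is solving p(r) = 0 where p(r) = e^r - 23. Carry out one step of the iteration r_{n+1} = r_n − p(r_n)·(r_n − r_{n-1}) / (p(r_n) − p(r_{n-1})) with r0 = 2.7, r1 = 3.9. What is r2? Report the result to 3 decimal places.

p(2.7) = -8.12027, p(3.9) = 26.40245
r2 = 3.90000 − 26.40245·(3.90000 − 2.70000) / (26.40245 − (-8.12027)) = 3.90000 − (31.68294)/(34.52272) = 2.98226

2.982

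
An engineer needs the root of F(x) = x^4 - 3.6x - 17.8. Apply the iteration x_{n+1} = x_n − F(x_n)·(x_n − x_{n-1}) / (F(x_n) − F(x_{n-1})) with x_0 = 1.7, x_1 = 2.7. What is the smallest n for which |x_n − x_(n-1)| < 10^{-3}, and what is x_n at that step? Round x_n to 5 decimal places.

F(1.7) = -15.5679000, F(2.7) = 25.6241000
x_2 = 2.7000000 − 25.6241000·(1.0000000)/(41.1920000) = 2.0779350;  |Δ| = 0.6220650
F(2.0779350) = -6.6370483
x_3 = 2.0779350 − (-6.6370483)·(-0.6220650)/(-32.2611483) = 2.2059117;  |Δ| = 0.1279767
F(2.2059117) = -2.0628730
x_4 = 2.2059117 − (-2.0628730)·(0.1279767)/(4.5741753) = 2.2636270;  |Δ| = 0.0577153
F(2.2636270) = 0.3063918
x_5 = 2.2636270 − 0.3063918·(0.0577153)/(2.3692648) = 2.2561633;  |Δ| = 0.0074637
F(2.2561633) = -0.0113110
x_6 = 2.2561633 − (-0.0113110)·(-0.0074637)/(-0.3177028) = 2.2564290;  |Δ| = 0.0002657
|x_6 − x_5| = 0.0002657 < 10^{-3}

n = 6, x_n = 2.25643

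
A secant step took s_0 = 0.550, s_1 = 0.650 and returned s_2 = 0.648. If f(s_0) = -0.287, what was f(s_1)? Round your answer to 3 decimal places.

The secant line through (0.550, -0.287) and (0.650, f(s_1)) crosses zero at s_2 = 0.648.
So (0.550, -0.287), (0.650, f(s_1)), (0.648, 0) are collinear:
f(s_1) = -0.287 · (0.650 − 0.648) / (0.550 − 0.648) = -0.287 · (0.00200)/(-0.09800) = 0.00586

0.006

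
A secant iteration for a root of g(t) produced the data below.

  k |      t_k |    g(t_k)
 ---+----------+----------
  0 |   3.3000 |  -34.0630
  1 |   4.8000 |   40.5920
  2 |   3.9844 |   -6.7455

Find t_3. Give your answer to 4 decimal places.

4.1006

t_3 = 3.9844 − (-6.7455)·(3.9844 − 4.8000) / (-6.7455 − 40.5920)
   = 3.9844 − (5.501630)/(-47.337500) = 4.100621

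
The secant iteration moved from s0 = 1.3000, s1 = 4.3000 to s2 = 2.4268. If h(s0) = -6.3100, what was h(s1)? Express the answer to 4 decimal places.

10.4898

The secant line through (1.3000, -6.3100) and (4.3000, h(s1)) crosses zero at s2 = 2.4268.
So (1.3000, -6.3100), (4.3000, h(s1)), (2.4268, 0) are collinear:
h(s1) = -6.3100 · (4.3000 − 2.4268) / (1.3000 − 2.4268) = -6.3100 · (1.873200)/(-1.126800) = 10.489787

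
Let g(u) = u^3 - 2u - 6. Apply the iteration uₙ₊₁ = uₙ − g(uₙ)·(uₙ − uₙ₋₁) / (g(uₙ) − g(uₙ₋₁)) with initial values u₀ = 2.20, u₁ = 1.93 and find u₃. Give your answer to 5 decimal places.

g(2.20) = 0.2480000, g(1.93) = -2.6709430
u₂ = 1.9300000 − (-2.6709430)·(1.9300000 − 2.2000000) / (-2.6709430 − 0.2480000) = 1.9300000 − (0.7211546)/(-2.9189430) = 2.1770602
g(2.1770602) = -0.0357454
u₃ = 2.1770602 − (-0.0357454)·(2.1770602 − 1.9300000) / (-0.0357454 − (-2.6709430)) = 2.1770602 − (-0.0088313)/(2.6351976) = 2.1804115

2.18041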